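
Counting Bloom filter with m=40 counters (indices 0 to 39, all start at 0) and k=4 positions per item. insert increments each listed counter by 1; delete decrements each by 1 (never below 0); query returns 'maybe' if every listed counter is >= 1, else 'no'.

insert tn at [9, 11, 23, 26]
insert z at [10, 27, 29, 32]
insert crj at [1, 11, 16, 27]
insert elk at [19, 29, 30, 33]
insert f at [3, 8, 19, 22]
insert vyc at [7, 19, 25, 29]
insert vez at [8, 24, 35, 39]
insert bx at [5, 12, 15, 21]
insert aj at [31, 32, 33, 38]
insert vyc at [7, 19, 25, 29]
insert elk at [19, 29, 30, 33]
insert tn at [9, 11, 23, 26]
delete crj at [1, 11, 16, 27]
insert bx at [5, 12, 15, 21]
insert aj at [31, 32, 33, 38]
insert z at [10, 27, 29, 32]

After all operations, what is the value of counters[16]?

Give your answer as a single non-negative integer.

Answer: 0

Derivation:
Step 1: insert tn at [9, 11, 23, 26] -> counters=[0,0,0,0,0,0,0,0,0,1,0,1,0,0,0,0,0,0,0,0,0,0,0,1,0,0,1,0,0,0,0,0,0,0,0,0,0,0,0,0]
Step 2: insert z at [10, 27, 29, 32] -> counters=[0,0,0,0,0,0,0,0,0,1,1,1,0,0,0,0,0,0,0,0,0,0,0,1,0,0,1,1,0,1,0,0,1,0,0,0,0,0,0,0]
Step 3: insert crj at [1, 11, 16, 27] -> counters=[0,1,0,0,0,0,0,0,0,1,1,2,0,0,0,0,1,0,0,0,0,0,0,1,0,0,1,2,0,1,0,0,1,0,0,0,0,0,0,0]
Step 4: insert elk at [19, 29, 30, 33] -> counters=[0,1,0,0,0,0,0,0,0,1,1,2,0,0,0,0,1,0,0,1,0,0,0,1,0,0,1,2,0,2,1,0,1,1,0,0,0,0,0,0]
Step 5: insert f at [3, 8, 19, 22] -> counters=[0,1,0,1,0,0,0,0,1,1,1,2,0,0,0,0,1,0,0,2,0,0,1,1,0,0,1,2,0,2,1,0,1,1,0,0,0,0,0,0]
Step 6: insert vyc at [7, 19, 25, 29] -> counters=[0,1,0,1,0,0,0,1,1,1,1,2,0,0,0,0,1,0,0,3,0,0,1,1,0,1,1,2,0,3,1,0,1,1,0,0,0,0,0,0]
Step 7: insert vez at [8, 24, 35, 39] -> counters=[0,1,0,1,0,0,0,1,2,1,1,2,0,0,0,0,1,0,0,3,0,0,1,1,1,1,1,2,0,3,1,0,1,1,0,1,0,0,0,1]
Step 8: insert bx at [5, 12, 15, 21] -> counters=[0,1,0,1,0,1,0,1,2,1,1,2,1,0,0,1,1,0,0,3,0,1,1,1,1,1,1,2,0,3,1,0,1,1,0,1,0,0,0,1]
Step 9: insert aj at [31, 32, 33, 38] -> counters=[0,1,0,1,0,1,0,1,2,1,1,2,1,0,0,1,1,0,0,3,0,1,1,1,1,1,1,2,0,3,1,1,2,2,0,1,0,0,1,1]
Step 10: insert vyc at [7, 19, 25, 29] -> counters=[0,1,0,1,0,1,0,2,2,1,1,2,1,0,0,1,1,0,0,4,0,1,1,1,1,2,1,2,0,4,1,1,2,2,0,1,0,0,1,1]
Step 11: insert elk at [19, 29, 30, 33] -> counters=[0,1,0,1,0,1,0,2,2,1,1,2,1,0,0,1,1,0,0,5,0,1,1,1,1,2,1,2,0,5,2,1,2,3,0,1,0,0,1,1]
Step 12: insert tn at [9, 11, 23, 26] -> counters=[0,1,0,1,0,1,0,2,2,2,1,3,1,0,0,1,1,0,0,5,0,1,1,2,1,2,2,2,0,5,2,1,2,3,0,1,0,0,1,1]
Step 13: delete crj at [1, 11, 16, 27] -> counters=[0,0,0,1,0,1,0,2,2,2,1,2,1,0,0,1,0,0,0,5,0,1,1,2,1,2,2,1,0,5,2,1,2,3,0,1,0,0,1,1]
Step 14: insert bx at [5, 12, 15, 21] -> counters=[0,0,0,1,0,2,0,2,2,2,1,2,2,0,0,2,0,0,0,5,0,2,1,2,1,2,2,1,0,5,2,1,2,3,0,1,0,0,1,1]
Step 15: insert aj at [31, 32, 33, 38] -> counters=[0,0,0,1,0,2,0,2,2,2,1,2,2,0,0,2,0,0,0,5,0,2,1,2,1,2,2,1,0,5,2,2,3,4,0,1,0,0,2,1]
Step 16: insert z at [10, 27, 29, 32] -> counters=[0,0,0,1,0,2,0,2,2,2,2,2,2,0,0,2,0,0,0,5,0,2,1,2,1,2,2,2,0,6,2,2,4,4,0,1,0,0,2,1]
Final counters=[0,0,0,1,0,2,0,2,2,2,2,2,2,0,0,2,0,0,0,5,0,2,1,2,1,2,2,2,0,6,2,2,4,4,0,1,0,0,2,1] -> counters[16]=0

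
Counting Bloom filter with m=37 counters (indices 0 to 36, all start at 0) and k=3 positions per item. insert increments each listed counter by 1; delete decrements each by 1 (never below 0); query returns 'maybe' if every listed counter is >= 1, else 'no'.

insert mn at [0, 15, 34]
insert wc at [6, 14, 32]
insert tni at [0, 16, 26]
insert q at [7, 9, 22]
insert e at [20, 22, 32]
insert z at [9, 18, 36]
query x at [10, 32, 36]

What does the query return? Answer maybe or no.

Answer: no

Derivation:
Step 1: insert mn at [0, 15, 34] -> counters=[1,0,0,0,0,0,0,0,0,0,0,0,0,0,0,1,0,0,0,0,0,0,0,0,0,0,0,0,0,0,0,0,0,0,1,0,0]
Step 2: insert wc at [6, 14, 32] -> counters=[1,0,0,0,0,0,1,0,0,0,0,0,0,0,1,1,0,0,0,0,0,0,0,0,0,0,0,0,0,0,0,0,1,0,1,0,0]
Step 3: insert tni at [0, 16, 26] -> counters=[2,0,0,0,0,0,1,0,0,0,0,0,0,0,1,1,1,0,0,0,0,0,0,0,0,0,1,0,0,0,0,0,1,0,1,0,0]
Step 4: insert q at [7, 9, 22] -> counters=[2,0,0,0,0,0,1,1,0,1,0,0,0,0,1,1,1,0,0,0,0,0,1,0,0,0,1,0,0,0,0,0,1,0,1,0,0]
Step 5: insert e at [20, 22, 32] -> counters=[2,0,0,0,0,0,1,1,0,1,0,0,0,0,1,1,1,0,0,0,1,0,2,0,0,0,1,0,0,0,0,0,2,0,1,0,0]
Step 6: insert z at [9, 18, 36] -> counters=[2,0,0,0,0,0,1,1,0,2,0,0,0,0,1,1,1,0,1,0,1,0,2,0,0,0,1,0,0,0,0,0,2,0,1,0,1]
Query x: check counters[10]=0 counters[32]=2 counters[36]=1 -> no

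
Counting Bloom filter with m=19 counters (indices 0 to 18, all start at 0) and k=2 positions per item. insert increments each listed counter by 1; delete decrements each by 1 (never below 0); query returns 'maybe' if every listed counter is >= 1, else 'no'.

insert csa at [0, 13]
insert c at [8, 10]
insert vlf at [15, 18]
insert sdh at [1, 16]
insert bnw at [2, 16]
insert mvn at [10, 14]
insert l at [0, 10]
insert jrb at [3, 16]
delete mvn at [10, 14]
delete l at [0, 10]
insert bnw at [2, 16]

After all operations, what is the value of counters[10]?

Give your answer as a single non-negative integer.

Answer: 1

Derivation:
Step 1: insert csa at [0, 13] -> counters=[1,0,0,0,0,0,0,0,0,0,0,0,0,1,0,0,0,0,0]
Step 2: insert c at [8, 10] -> counters=[1,0,0,0,0,0,0,0,1,0,1,0,0,1,0,0,0,0,0]
Step 3: insert vlf at [15, 18] -> counters=[1,0,0,0,0,0,0,0,1,0,1,0,0,1,0,1,0,0,1]
Step 4: insert sdh at [1, 16] -> counters=[1,1,0,0,0,0,0,0,1,0,1,0,0,1,0,1,1,0,1]
Step 5: insert bnw at [2, 16] -> counters=[1,1,1,0,0,0,0,0,1,0,1,0,0,1,0,1,2,0,1]
Step 6: insert mvn at [10, 14] -> counters=[1,1,1,0,0,0,0,0,1,0,2,0,0,1,1,1,2,0,1]
Step 7: insert l at [0, 10] -> counters=[2,1,1,0,0,0,0,0,1,0,3,0,0,1,1,1,2,0,1]
Step 8: insert jrb at [3, 16] -> counters=[2,1,1,1,0,0,0,0,1,0,3,0,0,1,1,1,3,0,1]
Step 9: delete mvn at [10, 14] -> counters=[2,1,1,1,0,0,0,0,1,0,2,0,0,1,0,1,3,0,1]
Step 10: delete l at [0, 10] -> counters=[1,1,1,1,0,0,0,0,1,0,1,0,0,1,0,1,3,0,1]
Step 11: insert bnw at [2, 16] -> counters=[1,1,2,1,0,0,0,0,1,0,1,0,0,1,0,1,4,0,1]
Final counters=[1,1,2,1,0,0,0,0,1,0,1,0,0,1,0,1,4,0,1] -> counters[10]=1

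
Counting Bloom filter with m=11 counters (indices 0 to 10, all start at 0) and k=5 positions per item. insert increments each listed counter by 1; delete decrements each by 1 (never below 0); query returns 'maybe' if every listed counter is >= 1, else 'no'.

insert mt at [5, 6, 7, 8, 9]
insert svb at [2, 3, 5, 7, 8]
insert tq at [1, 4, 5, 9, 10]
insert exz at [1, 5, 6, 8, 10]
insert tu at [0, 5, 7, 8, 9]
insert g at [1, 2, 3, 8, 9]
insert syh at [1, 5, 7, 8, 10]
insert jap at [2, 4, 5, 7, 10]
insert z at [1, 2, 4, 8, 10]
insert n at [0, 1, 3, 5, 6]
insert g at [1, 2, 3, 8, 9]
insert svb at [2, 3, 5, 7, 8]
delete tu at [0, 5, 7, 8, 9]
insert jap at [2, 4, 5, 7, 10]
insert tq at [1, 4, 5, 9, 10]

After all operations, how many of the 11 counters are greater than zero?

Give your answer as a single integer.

Answer: 11

Derivation:
Step 1: insert mt at [5, 6, 7, 8, 9] -> counters=[0,0,0,0,0,1,1,1,1,1,0]
Step 2: insert svb at [2, 3, 5, 7, 8] -> counters=[0,0,1,1,0,2,1,2,2,1,0]
Step 3: insert tq at [1, 4, 5, 9, 10] -> counters=[0,1,1,1,1,3,1,2,2,2,1]
Step 4: insert exz at [1, 5, 6, 8, 10] -> counters=[0,2,1,1,1,4,2,2,3,2,2]
Step 5: insert tu at [0, 5, 7, 8, 9] -> counters=[1,2,1,1,1,5,2,3,4,3,2]
Step 6: insert g at [1, 2, 3, 8, 9] -> counters=[1,3,2,2,1,5,2,3,5,4,2]
Step 7: insert syh at [1, 5, 7, 8, 10] -> counters=[1,4,2,2,1,6,2,4,6,4,3]
Step 8: insert jap at [2, 4, 5, 7, 10] -> counters=[1,4,3,2,2,7,2,5,6,4,4]
Step 9: insert z at [1, 2, 4, 8, 10] -> counters=[1,5,4,2,3,7,2,5,7,4,5]
Step 10: insert n at [0, 1, 3, 5, 6] -> counters=[2,6,4,3,3,8,3,5,7,4,5]
Step 11: insert g at [1, 2, 3, 8, 9] -> counters=[2,7,5,4,3,8,3,5,8,5,5]
Step 12: insert svb at [2, 3, 5, 7, 8] -> counters=[2,7,6,5,3,9,3,6,9,5,5]
Step 13: delete tu at [0, 5, 7, 8, 9] -> counters=[1,7,6,5,3,8,3,5,8,4,5]
Step 14: insert jap at [2, 4, 5, 7, 10] -> counters=[1,7,7,5,4,9,3,6,8,4,6]
Step 15: insert tq at [1, 4, 5, 9, 10] -> counters=[1,8,7,5,5,10,3,6,8,5,7]
Final counters=[1,8,7,5,5,10,3,6,8,5,7] -> 11 nonzero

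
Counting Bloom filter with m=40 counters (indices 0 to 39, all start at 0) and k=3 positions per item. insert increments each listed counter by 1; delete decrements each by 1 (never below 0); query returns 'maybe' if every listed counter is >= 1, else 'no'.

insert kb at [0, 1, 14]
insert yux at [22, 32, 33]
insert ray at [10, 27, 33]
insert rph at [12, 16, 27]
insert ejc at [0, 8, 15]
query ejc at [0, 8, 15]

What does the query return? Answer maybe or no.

Answer: maybe

Derivation:
Step 1: insert kb at [0, 1, 14] -> counters=[1,1,0,0,0,0,0,0,0,0,0,0,0,0,1,0,0,0,0,0,0,0,0,0,0,0,0,0,0,0,0,0,0,0,0,0,0,0,0,0]
Step 2: insert yux at [22, 32, 33] -> counters=[1,1,0,0,0,0,0,0,0,0,0,0,0,0,1,0,0,0,0,0,0,0,1,0,0,0,0,0,0,0,0,0,1,1,0,0,0,0,0,0]
Step 3: insert ray at [10, 27, 33] -> counters=[1,1,0,0,0,0,0,0,0,0,1,0,0,0,1,0,0,0,0,0,0,0,1,0,0,0,0,1,0,0,0,0,1,2,0,0,0,0,0,0]
Step 4: insert rph at [12, 16, 27] -> counters=[1,1,0,0,0,0,0,0,0,0,1,0,1,0,1,0,1,0,0,0,0,0,1,0,0,0,0,2,0,0,0,0,1,2,0,0,0,0,0,0]
Step 5: insert ejc at [0, 8, 15] -> counters=[2,1,0,0,0,0,0,0,1,0,1,0,1,0,1,1,1,0,0,0,0,0,1,0,0,0,0,2,0,0,0,0,1,2,0,0,0,0,0,0]
Query ejc: check counters[0]=2 counters[8]=1 counters[15]=1 -> maybe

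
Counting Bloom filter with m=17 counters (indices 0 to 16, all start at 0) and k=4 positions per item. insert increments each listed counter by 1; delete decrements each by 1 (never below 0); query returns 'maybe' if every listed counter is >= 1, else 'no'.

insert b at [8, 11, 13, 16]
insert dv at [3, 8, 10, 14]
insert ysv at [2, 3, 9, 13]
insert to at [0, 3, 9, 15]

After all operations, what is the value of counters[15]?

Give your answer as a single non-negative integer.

Step 1: insert b at [8, 11, 13, 16] -> counters=[0,0,0,0,0,0,0,0,1,0,0,1,0,1,0,0,1]
Step 2: insert dv at [3, 8, 10, 14] -> counters=[0,0,0,1,0,0,0,0,2,0,1,1,0,1,1,0,1]
Step 3: insert ysv at [2, 3, 9, 13] -> counters=[0,0,1,2,0,0,0,0,2,1,1,1,0,2,1,0,1]
Step 4: insert to at [0, 3, 9, 15] -> counters=[1,0,1,3,0,0,0,0,2,2,1,1,0,2,1,1,1]
Final counters=[1,0,1,3,0,0,0,0,2,2,1,1,0,2,1,1,1] -> counters[15]=1

Answer: 1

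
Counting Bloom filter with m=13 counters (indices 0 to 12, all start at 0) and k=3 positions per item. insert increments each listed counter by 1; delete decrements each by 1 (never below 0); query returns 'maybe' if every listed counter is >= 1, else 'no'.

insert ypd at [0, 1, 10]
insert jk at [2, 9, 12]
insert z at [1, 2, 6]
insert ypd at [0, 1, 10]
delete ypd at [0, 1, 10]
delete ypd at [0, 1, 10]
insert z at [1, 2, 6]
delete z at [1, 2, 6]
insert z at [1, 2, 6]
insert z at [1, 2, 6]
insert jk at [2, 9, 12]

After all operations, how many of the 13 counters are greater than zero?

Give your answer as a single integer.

Answer: 5

Derivation:
Step 1: insert ypd at [0, 1, 10] -> counters=[1,1,0,0,0,0,0,0,0,0,1,0,0]
Step 2: insert jk at [2, 9, 12] -> counters=[1,1,1,0,0,0,0,0,0,1,1,0,1]
Step 3: insert z at [1, 2, 6] -> counters=[1,2,2,0,0,0,1,0,0,1,1,0,1]
Step 4: insert ypd at [0, 1, 10] -> counters=[2,3,2,0,0,0,1,0,0,1,2,0,1]
Step 5: delete ypd at [0, 1, 10] -> counters=[1,2,2,0,0,0,1,0,0,1,1,0,1]
Step 6: delete ypd at [0, 1, 10] -> counters=[0,1,2,0,0,0,1,0,0,1,0,0,1]
Step 7: insert z at [1, 2, 6] -> counters=[0,2,3,0,0,0,2,0,0,1,0,0,1]
Step 8: delete z at [1, 2, 6] -> counters=[0,1,2,0,0,0,1,0,0,1,0,0,1]
Step 9: insert z at [1, 2, 6] -> counters=[0,2,3,0,0,0,2,0,0,1,0,0,1]
Step 10: insert z at [1, 2, 6] -> counters=[0,3,4,0,0,0,3,0,0,1,0,0,1]
Step 11: insert jk at [2, 9, 12] -> counters=[0,3,5,0,0,0,3,0,0,2,0,0,2]
Final counters=[0,3,5,0,0,0,3,0,0,2,0,0,2] -> 5 nonzero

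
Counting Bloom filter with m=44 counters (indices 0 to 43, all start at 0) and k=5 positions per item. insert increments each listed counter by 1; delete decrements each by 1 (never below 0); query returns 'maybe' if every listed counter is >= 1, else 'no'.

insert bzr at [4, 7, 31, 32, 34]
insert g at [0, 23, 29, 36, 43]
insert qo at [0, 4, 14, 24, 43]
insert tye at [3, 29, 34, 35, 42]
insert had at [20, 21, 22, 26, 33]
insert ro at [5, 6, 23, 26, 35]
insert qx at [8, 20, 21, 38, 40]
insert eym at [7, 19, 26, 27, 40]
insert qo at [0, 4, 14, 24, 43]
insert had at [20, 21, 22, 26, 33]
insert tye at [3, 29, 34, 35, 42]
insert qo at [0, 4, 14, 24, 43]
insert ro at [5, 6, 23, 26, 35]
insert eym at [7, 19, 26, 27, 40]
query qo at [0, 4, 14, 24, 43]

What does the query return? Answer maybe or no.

Answer: maybe

Derivation:
Step 1: insert bzr at [4, 7, 31, 32, 34] -> counters=[0,0,0,0,1,0,0,1,0,0,0,0,0,0,0,0,0,0,0,0,0,0,0,0,0,0,0,0,0,0,0,1,1,0,1,0,0,0,0,0,0,0,0,0]
Step 2: insert g at [0, 23, 29, 36, 43] -> counters=[1,0,0,0,1,0,0,1,0,0,0,0,0,0,0,0,0,0,0,0,0,0,0,1,0,0,0,0,0,1,0,1,1,0,1,0,1,0,0,0,0,0,0,1]
Step 3: insert qo at [0, 4, 14, 24, 43] -> counters=[2,0,0,0,2,0,0,1,0,0,0,0,0,0,1,0,0,0,0,0,0,0,0,1,1,0,0,0,0,1,0,1,1,0,1,0,1,0,0,0,0,0,0,2]
Step 4: insert tye at [3, 29, 34, 35, 42] -> counters=[2,0,0,1,2,0,0,1,0,0,0,0,0,0,1,0,0,0,0,0,0,0,0,1,1,0,0,0,0,2,0,1,1,0,2,1,1,0,0,0,0,0,1,2]
Step 5: insert had at [20, 21, 22, 26, 33] -> counters=[2,0,0,1,2,0,0,1,0,0,0,0,0,0,1,0,0,0,0,0,1,1,1,1,1,0,1,0,0,2,0,1,1,1,2,1,1,0,0,0,0,0,1,2]
Step 6: insert ro at [5, 6, 23, 26, 35] -> counters=[2,0,0,1,2,1,1,1,0,0,0,0,0,0,1,0,0,0,0,0,1,1,1,2,1,0,2,0,0,2,0,1,1,1,2,2,1,0,0,0,0,0,1,2]
Step 7: insert qx at [8, 20, 21, 38, 40] -> counters=[2,0,0,1,2,1,1,1,1,0,0,0,0,0,1,0,0,0,0,0,2,2,1,2,1,0,2,0,0,2,0,1,1,1,2,2,1,0,1,0,1,0,1,2]
Step 8: insert eym at [7, 19, 26, 27, 40] -> counters=[2,0,0,1,2,1,1,2,1,0,0,0,0,0,1,0,0,0,0,1,2,2,1,2,1,0,3,1,0,2,0,1,1,1,2,2,1,0,1,0,2,0,1,2]
Step 9: insert qo at [0, 4, 14, 24, 43] -> counters=[3,0,0,1,3,1,1,2,1,0,0,0,0,0,2,0,0,0,0,1,2,2,1,2,2,0,3,1,0,2,0,1,1,1,2,2,1,0,1,0,2,0,1,3]
Step 10: insert had at [20, 21, 22, 26, 33] -> counters=[3,0,0,1,3,1,1,2,1,0,0,0,0,0,2,0,0,0,0,1,3,3,2,2,2,0,4,1,0,2,0,1,1,2,2,2,1,0,1,0,2,0,1,3]
Step 11: insert tye at [3, 29, 34, 35, 42] -> counters=[3,0,0,2,3,1,1,2,1,0,0,0,0,0,2,0,0,0,0,1,3,3,2,2,2,0,4,1,0,3,0,1,1,2,3,3,1,0,1,0,2,0,2,3]
Step 12: insert qo at [0, 4, 14, 24, 43] -> counters=[4,0,0,2,4,1,1,2,1,0,0,0,0,0,3,0,0,0,0,1,3,3,2,2,3,0,4,1,0,3,0,1,1,2,3,3,1,0,1,0,2,0,2,4]
Step 13: insert ro at [5, 6, 23, 26, 35] -> counters=[4,0,0,2,4,2,2,2,1,0,0,0,0,0,3,0,0,0,0,1,3,3,2,3,3,0,5,1,0,3,0,1,1,2,3,4,1,0,1,0,2,0,2,4]
Step 14: insert eym at [7, 19, 26, 27, 40] -> counters=[4,0,0,2,4,2,2,3,1,0,0,0,0,0,3,0,0,0,0,2,3,3,2,3,3,0,6,2,0,3,0,1,1,2,3,4,1,0,1,0,3,0,2,4]
Query qo: check counters[0]=4 counters[4]=4 counters[14]=3 counters[24]=3 counters[43]=4 -> maybe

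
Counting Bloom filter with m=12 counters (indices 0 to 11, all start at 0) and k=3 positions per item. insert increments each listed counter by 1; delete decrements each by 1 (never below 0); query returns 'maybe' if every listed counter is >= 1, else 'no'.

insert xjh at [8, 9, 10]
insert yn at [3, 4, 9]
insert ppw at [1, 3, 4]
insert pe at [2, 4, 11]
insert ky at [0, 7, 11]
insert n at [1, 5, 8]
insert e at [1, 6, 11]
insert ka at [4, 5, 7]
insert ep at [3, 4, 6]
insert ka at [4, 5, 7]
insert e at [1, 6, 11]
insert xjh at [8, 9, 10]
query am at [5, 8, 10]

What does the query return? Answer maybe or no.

Answer: maybe

Derivation:
Step 1: insert xjh at [8, 9, 10] -> counters=[0,0,0,0,0,0,0,0,1,1,1,0]
Step 2: insert yn at [3, 4, 9] -> counters=[0,0,0,1,1,0,0,0,1,2,1,0]
Step 3: insert ppw at [1, 3, 4] -> counters=[0,1,0,2,2,0,0,0,1,2,1,0]
Step 4: insert pe at [2, 4, 11] -> counters=[0,1,1,2,3,0,0,0,1,2,1,1]
Step 5: insert ky at [0, 7, 11] -> counters=[1,1,1,2,3,0,0,1,1,2,1,2]
Step 6: insert n at [1, 5, 8] -> counters=[1,2,1,2,3,1,0,1,2,2,1,2]
Step 7: insert e at [1, 6, 11] -> counters=[1,3,1,2,3,1,1,1,2,2,1,3]
Step 8: insert ka at [4, 5, 7] -> counters=[1,3,1,2,4,2,1,2,2,2,1,3]
Step 9: insert ep at [3, 4, 6] -> counters=[1,3,1,3,5,2,2,2,2,2,1,3]
Step 10: insert ka at [4, 5, 7] -> counters=[1,3,1,3,6,3,2,3,2,2,1,3]
Step 11: insert e at [1, 6, 11] -> counters=[1,4,1,3,6,3,3,3,2,2,1,4]
Step 12: insert xjh at [8, 9, 10] -> counters=[1,4,1,3,6,3,3,3,3,3,2,4]
Query am: check counters[5]=3 counters[8]=3 counters[10]=2 -> maybe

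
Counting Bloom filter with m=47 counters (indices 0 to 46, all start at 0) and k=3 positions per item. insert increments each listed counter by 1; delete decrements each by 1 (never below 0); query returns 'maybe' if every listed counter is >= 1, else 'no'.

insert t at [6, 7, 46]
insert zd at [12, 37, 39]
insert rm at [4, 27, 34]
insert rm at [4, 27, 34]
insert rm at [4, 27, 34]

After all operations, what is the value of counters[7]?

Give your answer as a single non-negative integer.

Step 1: insert t at [6, 7, 46] -> counters=[0,0,0,0,0,0,1,1,0,0,0,0,0,0,0,0,0,0,0,0,0,0,0,0,0,0,0,0,0,0,0,0,0,0,0,0,0,0,0,0,0,0,0,0,0,0,1]
Step 2: insert zd at [12, 37, 39] -> counters=[0,0,0,0,0,0,1,1,0,0,0,0,1,0,0,0,0,0,0,0,0,0,0,0,0,0,0,0,0,0,0,0,0,0,0,0,0,1,0,1,0,0,0,0,0,0,1]
Step 3: insert rm at [4, 27, 34] -> counters=[0,0,0,0,1,0,1,1,0,0,0,0,1,0,0,0,0,0,0,0,0,0,0,0,0,0,0,1,0,0,0,0,0,0,1,0,0,1,0,1,0,0,0,0,0,0,1]
Step 4: insert rm at [4, 27, 34] -> counters=[0,0,0,0,2,0,1,1,0,0,0,0,1,0,0,0,0,0,0,0,0,0,0,0,0,0,0,2,0,0,0,0,0,0,2,0,0,1,0,1,0,0,0,0,0,0,1]
Step 5: insert rm at [4, 27, 34] -> counters=[0,0,0,0,3,0,1,1,0,0,0,0,1,0,0,0,0,0,0,0,0,0,0,0,0,0,0,3,0,0,0,0,0,0,3,0,0,1,0,1,0,0,0,0,0,0,1]
Final counters=[0,0,0,0,3,0,1,1,0,0,0,0,1,0,0,0,0,0,0,0,0,0,0,0,0,0,0,3,0,0,0,0,0,0,3,0,0,1,0,1,0,0,0,0,0,0,1] -> counters[7]=1

Answer: 1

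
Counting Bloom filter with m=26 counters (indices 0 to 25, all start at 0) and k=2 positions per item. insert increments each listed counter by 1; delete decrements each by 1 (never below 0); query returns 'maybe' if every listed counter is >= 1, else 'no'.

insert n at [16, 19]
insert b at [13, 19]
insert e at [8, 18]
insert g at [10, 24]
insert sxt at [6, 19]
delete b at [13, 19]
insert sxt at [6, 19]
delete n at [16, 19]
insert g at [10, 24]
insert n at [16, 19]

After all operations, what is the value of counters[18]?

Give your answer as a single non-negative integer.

Step 1: insert n at [16, 19] -> counters=[0,0,0,0,0,0,0,0,0,0,0,0,0,0,0,0,1,0,0,1,0,0,0,0,0,0]
Step 2: insert b at [13, 19] -> counters=[0,0,0,0,0,0,0,0,0,0,0,0,0,1,0,0,1,0,0,2,0,0,0,0,0,0]
Step 3: insert e at [8, 18] -> counters=[0,0,0,0,0,0,0,0,1,0,0,0,0,1,0,0,1,0,1,2,0,0,0,0,0,0]
Step 4: insert g at [10, 24] -> counters=[0,0,0,0,0,0,0,0,1,0,1,0,0,1,0,0,1,0,1,2,0,0,0,0,1,0]
Step 5: insert sxt at [6, 19] -> counters=[0,0,0,0,0,0,1,0,1,0,1,0,0,1,0,0,1,0,1,3,0,0,0,0,1,0]
Step 6: delete b at [13, 19] -> counters=[0,0,0,0,0,0,1,0,1,0,1,0,0,0,0,0,1,0,1,2,0,0,0,0,1,0]
Step 7: insert sxt at [6, 19] -> counters=[0,0,0,0,0,0,2,0,1,0,1,0,0,0,0,0,1,0,1,3,0,0,0,0,1,0]
Step 8: delete n at [16, 19] -> counters=[0,0,0,0,0,0,2,0,1,0,1,0,0,0,0,0,0,0,1,2,0,0,0,0,1,0]
Step 9: insert g at [10, 24] -> counters=[0,0,0,0,0,0,2,0,1,0,2,0,0,0,0,0,0,0,1,2,0,0,0,0,2,0]
Step 10: insert n at [16, 19] -> counters=[0,0,0,0,0,0,2,0,1,0,2,0,0,0,0,0,1,0,1,3,0,0,0,0,2,0]
Final counters=[0,0,0,0,0,0,2,0,1,0,2,0,0,0,0,0,1,0,1,3,0,0,0,0,2,0] -> counters[18]=1

Answer: 1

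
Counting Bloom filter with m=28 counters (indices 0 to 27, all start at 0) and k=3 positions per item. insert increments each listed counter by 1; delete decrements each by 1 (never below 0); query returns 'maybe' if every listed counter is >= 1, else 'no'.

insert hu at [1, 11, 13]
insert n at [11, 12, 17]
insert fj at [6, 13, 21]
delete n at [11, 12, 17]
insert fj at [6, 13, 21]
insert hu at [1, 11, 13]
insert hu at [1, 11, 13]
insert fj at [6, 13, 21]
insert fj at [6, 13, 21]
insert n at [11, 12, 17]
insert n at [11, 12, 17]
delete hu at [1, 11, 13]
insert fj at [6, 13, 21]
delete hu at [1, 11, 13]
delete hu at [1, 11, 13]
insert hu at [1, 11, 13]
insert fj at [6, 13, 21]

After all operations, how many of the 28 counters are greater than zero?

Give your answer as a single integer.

Answer: 7

Derivation:
Step 1: insert hu at [1, 11, 13] -> counters=[0,1,0,0,0,0,0,0,0,0,0,1,0,1,0,0,0,0,0,0,0,0,0,0,0,0,0,0]
Step 2: insert n at [11, 12, 17] -> counters=[0,1,0,0,0,0,0,0,0,0,0,2,1,1,0,0,0,1,0,0,0,0,0,0,0,0,0,0]
Step 3: insert fj at [6, 13, 21] -> counters=[0,1,0,0,0,0,1,0,0,0,0,2,1,2,0,0,0,1,0,0,0,1,0,0,0,0,0,0]
Step 4: delete n at [11, 12, 17] -> counters=[0,1,0,0,0,0,1,0,0,0,0,1,0,2,0,0,0,0,0,0,0,1,0,0,0,0,0,0]
Step 5: insert fj at [6, 13, 21] -> counters=[0,1,0,0,0,0,2,0,0,0,0,1,0,3,0,0,0,0,0,0,0,2,0,0,0,0,0,0]
Step 6: insert hu at [1, 11, 13] -> counters=[0,2,0,0,0,0,2,0,0,0,0,2,0,4,0,0,0,0,0,0,0,2,0,0,0,0,0,0]
Step 7: insert hu at [1, 11, 13] -> counters=[0,3,0,0,0,0,2,0,0,0,0,3,0,5,0,0,0,0,0,0,0,2,0,0,0,0,0,0]
Step 8: insert fj at [6, 13, 21] -> counters=[0,3,0,0,0,0,3,0,0,0,0,3,0,6,0,0,0,0,0,0,0,3,0,0,0,0,0,0]
Step 9: insert fj at [6, 13, 21] -> counters=[0,3,0,0,0,0,4,0,0,0,0,3,0,7,0,0,0,0,0,0,0,4,0,0,0,0,0,0]
Step 10: insert n at [11, 12, 17] -> counters=[0,3,0,0,0,0,4,0,0,0,0,4,1,7,0,0,0,1,0,0,0,4,0,0,0,0,0,0]
Step 11: insert n at [11, 12, 17] -> counters=[0,3,0,0,0,0,4,0,0,0,0,5,2,7,0,0,0,2,0,0,0,4,0,0,0,0,0,0]
Step 12: delete hu at [1, 11, 13] -> counters=[0,2,0,0,0,0,4,0,0,0,0,4,2,6,0,0,0,2,0,0,0,4,0,0,0,0,0,0]
Step 13: insert fj at [6, 13, 21] -> counters=[0,2,0,0,0,0,5,0,0,0,0,4,2,7,0,0,0,2,0,0,0,5,0,0,0,0,0,0]
Step 14: delete hu at [1, 11, 13] -> counters=[0,1,0,0,0,0,5,0,0,0,0,3,2,6,0,0,0,2,0,0,0,5,0,0,0,0,0,0]
Step 15: delete hu at [1, 11, 13] -> counters=[0,0,0,0,0,0,5,0,0,0,0,2,2,5,0,0,0,2,0,0,0,5,0,0,0,0,0,0]
Step 16: insert hu at [1, 11, 13] -> counters=[0,1,0,0,0,0,5,0,0,0,0,3,2,6,0,0,0,2,0,0,0,5,0,0,0,0,0,0]
Step 17: insert fj at [6, 13, 21] -> counters=[0,1,0,0,0,0,6,0,0,0,0,3,2,7,0,0,0,2,0,0,0,6,0,0,0,0,0,0]
Final counters=[0,1,0,0,0,0,6,0,0,0,0,3,2,7,0,0,0,2,0,0,0,6,0,0,0,0,0,0] -> 7 nonzero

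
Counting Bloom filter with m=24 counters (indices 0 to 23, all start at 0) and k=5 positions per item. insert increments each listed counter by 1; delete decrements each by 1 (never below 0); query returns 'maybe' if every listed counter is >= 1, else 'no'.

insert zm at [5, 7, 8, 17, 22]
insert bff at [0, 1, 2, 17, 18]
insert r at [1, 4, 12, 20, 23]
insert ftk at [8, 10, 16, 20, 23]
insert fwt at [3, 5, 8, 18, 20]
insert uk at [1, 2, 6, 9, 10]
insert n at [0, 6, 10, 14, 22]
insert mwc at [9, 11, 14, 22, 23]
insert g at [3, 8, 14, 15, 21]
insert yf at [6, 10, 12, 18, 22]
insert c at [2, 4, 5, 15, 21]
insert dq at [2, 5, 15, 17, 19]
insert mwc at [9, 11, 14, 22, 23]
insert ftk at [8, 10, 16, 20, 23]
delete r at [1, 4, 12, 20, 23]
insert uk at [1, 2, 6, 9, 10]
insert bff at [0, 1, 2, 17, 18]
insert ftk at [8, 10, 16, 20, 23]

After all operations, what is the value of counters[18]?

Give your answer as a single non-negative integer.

Answer: 4

Derivation:
Step 1: insert zm at [5, 7, 8, 17, 22] -> counters=[0,0,0,0,0,1,0,1,1,0,0,0,0,0,0,0,0,1,0,0,0,0,1,0]
Step 2: insert bff at [0, 1, 2, 17, 18] -> counters=[1,1,1,0,0,1,0,1,1,0,0,0,0,0,0,0,0,2,1,0,0,0,1,0]
Step 3: insert r at [1, 4, 12, 20, 23] -> counters=[1,2,1,0,1,1,0,1,1,0,0,0,1,0,0,0,0,2,1,0,1,0,1,1]
Step 4: insert ftk at [8, 10, 16, 20, 23] -> counters=[1,2,1,0,1,1,0,1,2,0,1,0,1,0,0,0,1,2,1,0,2,0,1,2]
Step 5: insert fwt at [3, 5, 8, 18, 20] -> counters=[1,2,1,1,1,2,0,1,3,0,1,0,1,0,0,0,1,2,2,0,3,0,1,2]
Step 6: insert uk at [1, 2, 6, 9, 10] -> counters=[1,3,2,1,1,2,1,1,3,1,2,0,1,0,0,0,1,2,2,0,3,0,1,2]
Step 7: insert n at [0, 6, 10, 14, 22] -> counters=[2,3,2,1,1,2,2,1,3,1,3,0,1,0,1,0,1,2,2,0,3,0,2,2]
Step 8: insert mwc at [9, 11, 14, 22, 23] -> counters=[2,3,2,1,1,2,2,1,3,2,3,1,1,0,2,0,1,2,2,0,3,0,3,3]
Step 9: insert g at [3, 8, 14, 15, 21] -> counters=[2,3,2,2,1,2,2,1,4,2,3,1,1,0,3,1,1,2,2,0,3,1,3,3]
Step 10: insert yf at [6, 10, 12, 18, 22] -> counters=[2,3,2,2,1,2,3,1,4,2,4,1,2,0,3,1,1,2,3,0,3,1,4,3]
Step 11: insert c at [2, 4, 5, 15, 21] -> counters=[2,3,3,2,2,3,3,1,4,2,4,1,2,0,3,2,1,2,3,0,3,2,4,3]
Step 12: insert dq at [2, 5, 15, 17, 19] -> counters=[2,3,4,2,2,4,3,1,4,2,4,1,2,0,3,3,1,3,3,1,3,2,4,3]
Step 13: insert mwc at [9, 11, 14, 22, 23] -> counters=[2,3,4,2,2,4,3,1,4,3,4,2,2,0,4,3,1,3,3,1,3,2,5,4]
Step 14: insert ftk at [8, 10, 16, 20, 23] -> counters=[2,3,4,2,2,4,3,1,5,3,5,2,2,0,4,3,2,3,3,1,4,2,5,5]
Step 15: delete r at [1, 4, 12, 20, 23] -> counters=[2,2,4,2,1,4,3,1,5,3,5,2,1,0,4,3,2,3,3,1,3,2,5,4]
Step 16: insert uk at [1, 2, 6, 9, 10] -> counters=[2,3,5,2,1,4,4,1,5,4,6,2,1,0,4,3,2,3,3,1,3,2,5,4]
Step 17: insert bff at [0, 1, 2, 17, 18] -> counters=[3,4,6,2,1,4,4,1,5,4,6,2,1,0,4,3,2,4,4,1,3,2,5,4]
Step 18: insert ftk at [8, 10, 16, 20, 23] -> counters=[3,4,6,2,1,4,4,1,6,4,7,2,1,0,4,3,3,4,4,1,4,2,5,5]
Final counters=[3,4,6,2,1,4,4,1,6,4,7,2,1,0,4,3,3,4,4,1,4,2,5,5] -> counters[18]=4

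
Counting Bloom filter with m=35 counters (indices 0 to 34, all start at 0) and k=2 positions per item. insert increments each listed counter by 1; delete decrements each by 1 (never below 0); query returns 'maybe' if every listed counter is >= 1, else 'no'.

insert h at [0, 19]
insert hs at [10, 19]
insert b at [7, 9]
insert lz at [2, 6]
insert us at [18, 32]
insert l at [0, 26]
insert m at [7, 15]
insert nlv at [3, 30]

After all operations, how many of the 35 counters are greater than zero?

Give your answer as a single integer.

Step 1: insert h at [0, 19] -> counters=[1,0,0,0,0,0,0,0,0,0,0,0,0,0,0,0,0,0,0,1,0,0,0,0,0,0,0,0,0,0,0,0,0,0,0]
Step 2: insert hs at [10, 19] -> counters=[1,0,0,0,0,0,0,0,0,0,1,0,0,0,0,0,0,0,0,2,0,0,0,0,0,0,0,0,0,0,0,0,0,0,0]
Step 3: insert b at [7, 9] -> counters=[1,0,0,0,0,0,0,1,0,1,1,0,0,0,0,0,0,0,0,2,0,0,0,0,0,0,0,0,0,0,0,0,0,0,0]
Step 4: insert lz at [2, 6] -> counters=[1,0,1,0,0,0,1,1,0,1,1,0,0,0,0,0,0,0,0,2,0,0,0,0,0,0,0,0,0,0,0,0,0,0,0]
Step 5: insert us at [18, 32] -> counters=[1,0,1,0,0,0,1,1,0,1,1,0,0,0,0,0,0,0,1,2,0,0,0,0,0,0,0,0,0,0,0,0,1,0,0]
Step 6: insert l at [0, 26] -> counters=[2,0,1,0,0,0,1,1,0,1,1,0,0,0,0,0,0,0,1,2,0,0,0,0,0,0,1,0,0,0,0,0,1,0,0]
Step 7: insert m at [7, 15] -> counters=[2,0,1,0,0,0,1,2,0,1,1,0,0,0,0,1,0,0,1,2,0,0,0,0,0,0,1,0,0,0,0,0,1,0,0]
Step 8: insert nlv at [3, 30] -> counters=[2,0,1,1,0,0,1,2,0,1,1,0,0,0,0,1,0,0,1,2,0,0,0,0,0,0,1,0,0,0,1,0,1,0,0]
Final counters=[2,0,1,1,0,0,1,2,0,1,1,0,0,0,0,1,0,0,1,2,0,0,0,0,0,0,1,0,0,0,1,0,1,0,0] -> 13 nonzero

Answer: 13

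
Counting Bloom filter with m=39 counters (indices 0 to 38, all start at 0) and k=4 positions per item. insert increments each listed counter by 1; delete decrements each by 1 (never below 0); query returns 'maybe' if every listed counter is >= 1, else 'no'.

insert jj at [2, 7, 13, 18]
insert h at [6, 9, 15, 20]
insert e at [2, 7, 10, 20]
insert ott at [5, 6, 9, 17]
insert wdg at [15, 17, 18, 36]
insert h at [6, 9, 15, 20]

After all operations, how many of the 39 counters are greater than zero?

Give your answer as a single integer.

Answer: 12

Derivation:
Step 1: insert jj at [2, 7, 13, 18] -> counters=[0,0,1,0,0,0,0,1,0,0,0,0,0,1,0,0,0,0,1,0,0,0,0,0,0,0,0,0,0,0,0,0,0,0,0,0,0,0,0]
Step 2: insert h at [6, 9, 15, 20] -> counters=[0,0,1,0,0,0,1,1,0,1,0,0,0,1,0,1,0,0,1,0,1,0,0,0,0,0,0,0,0,0,0,0,0,0,0,0,0,0,0]
Step 3: insert e at [2, 7, 10, 20] -> counters=[0,0,2,0,0,0,1,2,0,1,1,0,0,1,0,1,0,0,1,0,2,0,0,0,0,0,0,0,0,0,0,0,0,0,0,0,0,0,0]
Step 4: insert ott at [5, 6, 9, 17] -> counters=[0,0,2,0,0,1,2,2,0,2,1,0,0,1,0,1,0,1,1,0,2,0,0,0,0,0,0,0,0,0,0,0,0,0,0,0,0,0,0]
Step 5: insert wdg at [15, 17, 18, 36] -> counters=[0,0,2,0,0,1,2,2,0,2,1,0,0,1,0,2,0,2,2,0,2,0,0,0,0,0,0,0,0,0,0,0,0,0,0,0,1,0,0]
Step 6: insert h at [6, 9, 15, 20] -> counters=[0,0,2,0,0,1,3,2,0,3,1,0,0,1,0,3,0,2,2,0,3,0,0,0,0,0,0,0,0,0,0,0,0,0,0,0,1,0,0]
Final counters=[0,0,2,0,0,1,3,2,0,3,1,0,0,1,0,3,0,2,2,0,3,0,0,0,0,0,0,0,0,0,0,0,0,0,0,0,1,0,0] -> 12 nonzero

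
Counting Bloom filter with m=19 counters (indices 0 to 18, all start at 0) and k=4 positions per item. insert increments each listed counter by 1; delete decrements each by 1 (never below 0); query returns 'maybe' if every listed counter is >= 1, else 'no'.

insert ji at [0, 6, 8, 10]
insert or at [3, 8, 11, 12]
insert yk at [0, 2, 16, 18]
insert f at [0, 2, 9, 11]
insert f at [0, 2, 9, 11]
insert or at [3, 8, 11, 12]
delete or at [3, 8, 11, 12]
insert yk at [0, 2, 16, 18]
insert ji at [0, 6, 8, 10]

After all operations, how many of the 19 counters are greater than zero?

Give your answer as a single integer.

Answer: 11

Derivation:
Step 1: insert ji at [0, 6, 8, 10] -> counters=[1,0,0,0,0,0,1,0,1,0,1,0,0,0,0,0,0,0,0]
Step 2: insert or at [3, 8, 11, 12] -> counters=[1,0,0,1,0,0,1,0,2,0,1,1,1,0,0,0,0,0,0]
Step 3: insert yk at [0, 2, 16, 18] -> counters=[2,0,1,1,0,0,1,0,2,0,1,1,1,0,0,0,1,0,1]
Step 4: insert f at [0, 2, 9, 11] -> counters=[3,0,2,1,0,0,1,0,2,1,1,2,1,0,0,0,1,0,1]
Step 5: insert f at [0, 2, 9, 11] -> counters=[4,0,3,1,0,0,1,0,2,2,1,3,1,0,0,0,1,0,1]
Step 6: insert or at [3, 8, 11, 12] -> counters=[4,0,3,2,0,0,1,0,3,2,1,4,2,0,0,0,1,0,1]
Step 7: delete or at [3, 8, 11, 12] -> counters=[4,0,3,1,0,0,1,0,2,2,1,3,1,0,0,0,1,0,1]
Step 8: insert yk at [0, 2, 16, 18] -> counters=[5,0,4,1,0,0,1,0,2,2,1,3,1,0,0,0,2,0,2]
Step 9: insert ji at [0, 6, 8, 10] -> counters=[6,0,4,1,0,0,2,0,3,2,2,3,1,0,0,0,2,0,2]
Final counters=[6,0,4,1,0,0,2,0,3,2,2,3,1,0,0,0,2,0,2] -> 11 nonzero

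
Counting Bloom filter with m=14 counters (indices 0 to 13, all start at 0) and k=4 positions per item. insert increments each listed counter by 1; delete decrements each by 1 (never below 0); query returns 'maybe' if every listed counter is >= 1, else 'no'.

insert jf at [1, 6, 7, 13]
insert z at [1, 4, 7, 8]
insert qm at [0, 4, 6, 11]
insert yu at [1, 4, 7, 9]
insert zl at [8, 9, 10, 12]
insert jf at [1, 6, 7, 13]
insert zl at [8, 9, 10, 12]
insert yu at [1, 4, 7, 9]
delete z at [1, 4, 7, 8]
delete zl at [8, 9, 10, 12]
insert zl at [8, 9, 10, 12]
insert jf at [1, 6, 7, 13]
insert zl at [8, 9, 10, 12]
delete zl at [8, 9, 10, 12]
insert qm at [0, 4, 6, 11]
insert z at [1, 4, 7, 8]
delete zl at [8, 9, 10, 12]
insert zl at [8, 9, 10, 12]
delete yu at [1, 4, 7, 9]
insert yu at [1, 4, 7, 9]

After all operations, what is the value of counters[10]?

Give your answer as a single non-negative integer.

Answer: 2

Derivation:
Step 1: insert jf at [1, 6, 7, 13] -> counters=[0,1,0,0,0,0,1,1,0,0,0,0,0,1]
Step 2: insert z at [1, 4, 7, 8] -> counters=[0,2,0,0,1,0,1,2,1,0,0,0,0,1]
Step 3: insert qm at [0, 4, 6, 11] -> counters=[1,2,0,0,2,0,2,2,1,0,0,1,0,1]
Step 4: insert yu at [1, 4, 7, 9] -> counters=[1,3,0,0,3,0,2,3,1,1,0,1,0,1]
Step 5: insert zl at [8, 9, 10, 12] -> counters=[1,3,0,0,3,0,2,3,2,2,1,1,1,1]
Step 6: insert jf at [1, 6, 7, 13] -> counters=[1,4,0,0,3,0,3,4,2,2,1,1,1,2]
Step 7: insert zl at [8, 9, 10, 12] -> counters=[1,4,0,0,3,0,3,4,3,3,2,1,2,2]
Step 8: insert yu at [1, 4, 7, 9] -> counters=[1,5,0,0,4,0,3,5,3,4,2,1,2,2]
Step 9: delete z at [1, 4, 7, 8] -> counters=[1,4,0,0,3,0,3,4,2,4,2,1,2,2]
Step 10: delete zl at [8, 9, 10, 12] -> counters=[1,4,0,0,3,0,3,4,1,3,1,1,1,2]
Step 11: insert zl at [8, 9, 10, 12] -> counters=[1,4,0,0,3,0,3,4,2,4,2,1,2,2]
Step 12: insert jf at [1, 6, 7, 13] -> counters=[1,5,0,0,3,0,4,5,2,4,2,1,2,3]
Step 13: insert zl at [8, 9, 10, 12] -> counters=[1,5,0,0,3,0,4,5,3,5,3,1,3,3]
Step 14: delete zl at [8, 9, 10, 12] -> counters=[1,5,0,0,3,0,4,5,2,4,2,1,2,3]
Step 15: insert qm at [0, 4, 6, 11] -> counters=[2,5,0,0,4,0,5,5,2,4,2,2,2,3]
Step 16: insert z at [1, 4, 7, 8] -> counters=[2,6,0,0,5,0,5,6,3,4,2,2,2,3]
Step 17: delete zl at [8, 9, 10, 12] -> counters=[2,6,0,0,5,0,5,6,2,3,1,2,1,3]
Step 18: insert zl at [8, 9, 10, 12] -> counters=[2,6,0,0,5,0,5,6,3,4,2,2,2,3]
Step 19: delete yu at [1, 4, 7, 9] -> counters=[2,5,0,0,4,0,5,5,3,3,2,2,2,3]
Step 20: insert yu at [1, 4, 7, 9] -> counters=[2,6,0,0,5,0,5,6,3,4,2,2,2,3]
Final counters=[2,6,0,0,5,0,5,6,3,4,2,2,2,3] -> counters[10]=2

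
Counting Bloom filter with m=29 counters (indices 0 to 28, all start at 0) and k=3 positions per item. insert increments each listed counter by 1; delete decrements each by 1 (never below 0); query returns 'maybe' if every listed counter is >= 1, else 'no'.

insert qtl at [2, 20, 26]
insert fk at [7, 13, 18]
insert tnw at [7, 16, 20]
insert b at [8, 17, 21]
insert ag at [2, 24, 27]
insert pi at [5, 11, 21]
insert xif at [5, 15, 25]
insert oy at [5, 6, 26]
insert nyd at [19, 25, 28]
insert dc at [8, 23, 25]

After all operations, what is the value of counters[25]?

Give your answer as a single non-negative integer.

Step 1: insert qtl at [2, 20, 26] -> counters=[0,0,1,0,0,0,0,0,0,0,0,0,0,0,0,0,0,0,0,0,1,0,0,0,0,0,1,0,0]
Step 2: insert fk at [7, 13, 18] -> counters=[0,0,1,0,0,0,0,1,0,0,0,0,0,1,0,0,0,0,1,0,1,0,0,0,0,0,1,0,0]
Step 3: insert tnw at [7, 16, 20] -> counters=[0,0,1,0,0,0,0,2,0,0,0,0,0,1,0,0,1,0,1,0,2,0,0,0,0,0,1,0,0]
Step 4: insert b at [8, 17, 21] -> counters=[0,0,1,0,0,0,0,2,1,0,0,0,0,1,0,0,1,1,1,0,2,1,0,0,0,0,1,0,0]
Step 5: insert ag at [2, 24, 27] -> counters=[0,0,2,0,0,0,0,2,1,0,0,0,0,1,0,0,1,1,1,0,2,1,0,0,1,0,1,1,0]
Step 6: insert pi at [5, 11, 21] -> counters=[0,0,2,0,0,1,0,2,1,0,0,1,0,1,0,0,1,1,1,0,2,2,0,0,1,0,1,1,0]
Step 7: insert xif at [5, 15, 25] -> counters=[0,0,2,0,0,2,0,2,1,0,0,1,0,1,0,1,1,1,1,0,2,2,0,0,1,1,1,1,0]
Step 8: insert oy at [5, 6, 26] -> counters=[0,0,2,0,0,3,1,2,1,0,0,1,0,1,0,1,1,1,1,0,2,2,0,0,1,1,2,1,0]
Step 9: insert nyd at [19, 25, 28] -> counters=[0,0,2,0,0,3,1,2,1,0,0,1,0,1,0,1,1,1,1,1,2,2,0,0,1,2,2,1,1]
Step 10: insert dc at [8, 23, 25] -> counters=[0,0,2,0,0,3,1,2,2,0,0,1,0,1,0,1,1,1,1,1,2,2,0,1,1,3,2,1,1]
Final counters=[0,0,2,0,0,3,1,2,2,0,0,1,0,1,0,1,1,1,1,1,2,2,0,1,1,3,2,1,1] -> counters[25]=3

Answer: 3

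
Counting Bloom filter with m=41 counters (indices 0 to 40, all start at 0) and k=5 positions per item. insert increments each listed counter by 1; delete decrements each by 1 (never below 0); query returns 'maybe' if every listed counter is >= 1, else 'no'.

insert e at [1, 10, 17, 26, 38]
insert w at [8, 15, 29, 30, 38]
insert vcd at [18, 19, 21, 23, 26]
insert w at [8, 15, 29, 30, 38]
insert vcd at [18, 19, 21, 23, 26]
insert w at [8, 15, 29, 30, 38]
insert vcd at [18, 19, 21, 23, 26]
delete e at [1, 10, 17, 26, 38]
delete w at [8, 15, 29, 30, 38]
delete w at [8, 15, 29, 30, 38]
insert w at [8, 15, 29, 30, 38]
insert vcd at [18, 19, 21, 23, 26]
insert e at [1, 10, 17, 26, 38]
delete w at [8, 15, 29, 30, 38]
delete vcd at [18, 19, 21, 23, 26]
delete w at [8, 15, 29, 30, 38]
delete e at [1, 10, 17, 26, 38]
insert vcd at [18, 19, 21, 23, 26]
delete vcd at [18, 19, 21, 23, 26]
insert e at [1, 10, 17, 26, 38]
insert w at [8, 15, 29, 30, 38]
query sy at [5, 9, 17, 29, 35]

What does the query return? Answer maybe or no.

Step 1: insert e at [1, 10, 17, 26, 38] -> counters=[0,1,0,0,0,0,0,0,0,0,1,0,0,0,0,0,0,1,0,0,0,0,0,0,0,0,1,0,0,0,0,0,0,0,0,0,0,0,1,0,0]
Step 2: insert w at [8, 15, 29, 30, 38] -> counters=[0,1,0,0,0,0,0,0,1,0,1,0,0,0,0,1,0,1,0,0,0,0,0,0,0,0,1,0,0,1,1,0,0,0,0,0,0,0,2,0,0]
Step 3: insert vcd at [18, 19, 21, 23, 26] -> counters=[0,1,0,0,0,0,0,0,1,0,1,0,0,0,0,1,0,1,1,1,0,1,0,1,0,0,2,0,0,1,1,0,0,0,0,0,0,0,2,0,0]
Step 4: insert w at [8, 15, 29, 30, 38] -> counters=[0,1,0,0,0,0,0,0,2,0,1,0,0,0,0,2,0,1,1,1,0,1,0,1,0,0,2,0,0,2,2,0,0,0,0,0,0,0,3,0,0]
Step 5: insert vcd at [18, 19, 21, 23, 26] -> counters=[0,1,0,0,0,0,0,0,2,0,1,0,0,0,0,2,0,1,2,2,0,2,0,2,0,0,3,0,0,2,2,0,0,0,0,0,0,0,3,0,0]
Step 6: insert w at [8, 15, 29, 30, 38] -> counters=[0,1,0,0,0,0,0,0,3,0,1,0,0,0,0,3,0,1,2,2,0,2,0,2,0,0,3,0,0,3,3,0,0,0,0,0,0,0,4,0,0]
Step 7: insert vcd at [18, 19, 21, 23, 26] -> counters=[0,1,0,0,0,0,0,0,3,0,1,0,0,0,0,3,0,1,3,3,0,3,0,3,0,0,4,0,0,3,3,0,0,0,0,0,0,0,4,0,0]
Step 8: delete e at [1, 10, 17, 26, 38] -> counters=[0,0,0,0,0,0,0,0,3,0,0,0,0,0,0,3,0,0,3,3,0,3,0,3,0,0,3,0,0,3,3,0,0,0,0,0,0,0,3,0,0]
Step 9: delete w at [8, 15, 29, 30, 38] -> counters=[0,0,0,0,0,0,0,0,2,0,0,0,0,0,0,2,0,0,3,3,0,3,0,3,0,0,3,0,0,2,2,0,0,0,0,0,0,0,2,0,0]
Step 10: delete w at [8, 15, 29, 30, 38] -> counters=[0,0,0,0,0,0,0,0,1,0,0,0,0,0,0,1,0,0,3,3,0,3,0,3,0,0,3,0,0,1,1,0,0,0,0,0,0,0,1,0,0]
Step 11: insert w at [8, 15, 29, 30, 38] -> counters=[0,0,0,0,0,0,0,0,2,0,0,0,0,0,0,2,0,0,3,3,0,3,0,3,0,0,3,0,0,2,2,0,0,0,0,0,0,0,2,0,0]
Step 12: insert vcd at [18, 19, 21, 23, 26] -> counters=[0,0,0,0,0,0,0,0,2,0,0,0,0,0,0,2,0,0,4,4,0,4,0,4,0,0,4,0,0,2,2,0,0,0,0,0,0,0,2,0,0]
Step 13: insert e at [1, 10, 17, 26, 38] -> counters=[0,1,0,0,0,0,0,0,2,0,1,0,0,0,0,2,0,1,4,4,0,4,0,4,0,0,5,0,0,2,2,0,0,0,0,0,0,0,3,0,0]
Step 14: delete w at [8, 15, 29, 30, 38] -> counters=[0,1,0,0,0,0,0,0,1,0,1,0,0,0,0,1,0,1,4,4,0,4,0,4,0,0,5,0,0,1,1,0,0,0,0,0,0,0,2,0,0]
Step 15: delete vcd at [18, 19, 21, 23, 26] -> counters=[0,1,0,0,0,0,0,0,1,0,1,0,0,0,0,1,0,1,3,3,0,3,0,3,0,0,4,0,0,1,1,0,0,0,0,0,0,0,2,0,0]
Step 16: delete w at [8, 15, 29, 30, 38] -> counters=[0,1,0,0,0,0,0,0,0,0,1,0,0,0,0,0,0,1,3,3,0,3,0,3,0,0,4,0,0,0,0,0,0,0,0,0,0,0,1,0,0]
Step 17: delete e at [1, 10, 17, 26, 38] -> counters=[0,0,0,0,0,0,0,0,0,0,0,0,0,0,0,0,0,0,3,3,0,3,0,3,0,0,3,0,0,0,0,0,0,0,0,0,0,0,0,0,0]
Step 18: insert vcd at [18, 19, 21, 23, 26] -> counters=[0,0,0,0,0,0,0,0,0,0,0,0,0,0,0,0,0,0,4,4,0,4,0,4,0,0,4,0,0,0,0,0,0,0,0,0,0,0,0,0,0]
Step 19: delete vcd at [18, 19, 21, 23, 26] -> counters=[0,0,0,0,0,0,0,0,0,0,0,0,0,0,0,0,0,0,3,3,0,3,0,3,0,0,3,0,0,0,0,0,0,0,0,0,0,0,0,0,0]
Step 20: insert e at [1, 10, 17, 26, 38] -> counters=[0,1,0,0,0,0,0,0,0,0,1,0,0,0,0,0,0,1,3,3,0,3,0,3,0,0,4,0,0,0,0,0,0,0,0,0,0,0,1,0,0]
Step 21: insert w at [8, 15, 29, 30, 38] -> counters=[0,1,0,0,0,0,0,0,1,0,1,0,0,0,0,1,0,1,3,3,0,3,0,3,0,0,4,0,0,1,1,0,0,0,0,0,0,0,2,0,0]
Query sy: check counters[5]=0 counters[9]=0 counters[17]=1 counters[29]=1 counters[35]=0 -> no

Answer: no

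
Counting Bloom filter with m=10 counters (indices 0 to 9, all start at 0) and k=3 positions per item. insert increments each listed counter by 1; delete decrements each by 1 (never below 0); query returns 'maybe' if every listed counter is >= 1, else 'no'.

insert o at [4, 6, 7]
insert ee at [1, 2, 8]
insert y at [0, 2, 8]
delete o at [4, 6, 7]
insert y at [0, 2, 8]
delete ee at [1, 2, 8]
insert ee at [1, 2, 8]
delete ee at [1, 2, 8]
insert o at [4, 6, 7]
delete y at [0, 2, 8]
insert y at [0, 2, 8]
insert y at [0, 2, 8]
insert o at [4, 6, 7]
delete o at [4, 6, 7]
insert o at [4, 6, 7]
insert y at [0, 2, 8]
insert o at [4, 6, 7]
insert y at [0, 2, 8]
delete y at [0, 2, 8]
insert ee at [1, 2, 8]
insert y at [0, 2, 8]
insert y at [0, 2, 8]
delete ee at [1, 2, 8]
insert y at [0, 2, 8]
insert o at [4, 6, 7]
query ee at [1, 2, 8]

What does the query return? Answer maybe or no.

Step 1: insert o at [4, 6, 7] -> counters=[0,0,0,0,1,0,1,1,0,0]
Step 2: insert ee at [1, 2, 8] -> counters=[0,1,1,0,1,0,1,1,1,0]
Step 3: insert y at [0, 2, 8] -> counters=[1,1,2,0,1,0,1,1,2,0]
Step 4: delete o at [4, 6, 7] -> counters=[1,1,2,0,0,0,0,0,2,0]
Step 5: insert y at [0, 2, 8] -> counters=[2,1,3,0,0,0,0,0,3,0]
Step 6: delete ee at [1, 2, 8] -> counters=[2,0,2,0,0,0,0,0,2,0]
Step 7: insert ee at [1, 2, 8] -> counters=[2,1,3,0,0,0,0,0,3,0]
Step 8: delete ee at [1, 2, 8] -> counters=[2,0,2,0,0,0,0,0,2,0]
Step 9: insert o at [4, 6, 7] -> counters=[2,0,2,0,1,0,1,1,2,0]
Step 10: delete y at [0, 2, 8] -> counters=[1,0,1,0,1,0,1,1,1,0]
Step 11: insert y at [0, 2, 8] -> counters=[2,0,2,0,1,0,1,1,2,0]
Step 12: insert y at [0, 2, 8] -> counters=[3,0,3,0,1,0,1,1,3,0]
Step 13: insert o at [4, 6, 7] -> counters=[3,0,3,0,2,0,2,2,3,0]
Step 14: delete o at [4, 6, 7] -> counters=[3,0,3,0,1,0,1,1,3,0]
Step 15: insert o at [4, 6, 7] -> counters=[3,0,3,0,2,0,2,2,3,0]
Step 16: insert y at [0, 2, 8] -> counters=[4,0,4,0,2,0,2,2,4,0]
Step 17: insert o at [4, 6, 7] -> counters=[4,0,4,0,3,0,3,3,4,0]
Step 18: insert y at [0, 2, 8] -> counters=[5,0,5,0,3,0,3,3,5,0]
Step 19: delete y at [0, 2, 8] -> counters=[4,0,4,0,3,0,3,3,4,0]
Step 20: insert ee at [1, 2, 8] -> counters=[4,1,5,0,3,0,3,3,5,0]
Step 21: insert y at [0, 2, 8] -> counters=[5,1,6,0,3,0,3,3,6,0]
Step 22: insert y at [0, 2, 8] -> counters=[6,1,7,0,3,0,3,3,7,0]
Step 23: delete ee at [1, 2, 8] -> counters=[6,0,6,0,3,0,3,3,6,0]
Step 24: insert y at [0, 2, 8] -> counters=[7,0,7,0,3,0,3,3,7,0]
Step 25: insert o at [4, 6, 7] -> counters=[7,0,7,0,4,0,4,4,7,0]
Query ee: check counters[1]=0 counters[2]=7 counters[8]=7 -> no

Answer: no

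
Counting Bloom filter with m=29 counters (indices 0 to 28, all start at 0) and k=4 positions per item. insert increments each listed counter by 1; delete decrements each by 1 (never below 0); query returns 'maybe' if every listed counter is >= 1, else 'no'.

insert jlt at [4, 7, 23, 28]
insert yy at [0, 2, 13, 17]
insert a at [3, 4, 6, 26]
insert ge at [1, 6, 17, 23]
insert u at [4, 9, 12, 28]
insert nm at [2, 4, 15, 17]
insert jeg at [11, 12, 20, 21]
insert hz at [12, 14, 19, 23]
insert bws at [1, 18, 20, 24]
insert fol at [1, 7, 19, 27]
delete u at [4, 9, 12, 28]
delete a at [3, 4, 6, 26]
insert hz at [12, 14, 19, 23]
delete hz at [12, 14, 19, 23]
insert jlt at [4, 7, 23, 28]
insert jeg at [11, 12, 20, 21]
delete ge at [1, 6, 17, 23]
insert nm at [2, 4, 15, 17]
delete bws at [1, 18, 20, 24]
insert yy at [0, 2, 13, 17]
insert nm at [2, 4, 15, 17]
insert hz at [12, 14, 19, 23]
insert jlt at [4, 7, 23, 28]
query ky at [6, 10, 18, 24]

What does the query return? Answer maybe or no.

Step 1: insert jlt at [4, 7, 23, 28] -> counters=[0,0,0,0,1,0,0,1,0,0,0,0,0,0,0,0,0,0,0,0,0,0,0,1,0,0,0,0,1]
Step 2: insert yy at [0, 2, 13, 17] -> counters=[1,0,1,0,1,0,0,1,0,0,0,0,0,1,0,0,0,1,0,0,0,0,0,1,0,0,0,0,1]
Step 3: insert a at [3, 4, 6, 26] -> counters=[1,0,1,1,2,0,1,1,0,0,0,0,0,1,0,0,0,1,0,0,0,0,0,1,0,0,1,0,1]
Step 4: insert ge at [1, 6, 17, 23] -> counters=[1,1,1,1,2,0,2,1,0,0,0,0,0,1,0,0,0,2,0,0,0,0,0,2,0,0,1,0,1]
Step 5: insert u at [4, 9, 12, 28] -> counters=[1,1,1,1,3,0,2,1,0,1,0,0,1,1,0,0,0,2,0,0,0,0,0,2,0,0,1,0,2]
Step 6: insert nm at [2, 4, 15, 17] -> counters=[1,1,2,1,4,0,2,1,0,1,0,0,1,1,0,1,0,3,0,0,0,0,0,2,0,0,1,0,2]
Step 7: insert jeg at [11, 12, 20, 21] -> counters=[1,1,2,1,4,0,2,1,0,1,0,1,2,1,0,1,0,3,0,0,1,1,0,2,0,0,1,0,2]
Step 8: insert hz at [12, 14, 19, 23] -> counters=[1,1,2,1,4,0,2,1,0,1,0,1,3,1,1,1,0,3,0,1,1,1,0,3,0,0,1,0,2]
Step 9: insert bws at [1, 18, 20, 24] -> counters=[1,2,2,1,4,0,2,1,0,1,0,1,3,1,1,1,0,3,1,1,2,1,0,3,1,0,1,0,2]
Step 10: insert fol at [1, 7, 19, 27] -> counters=[1,3,2,1,4,0,2,2,0,1,0,1,3,1,1,1,0,3,1,2,2,1,0,3,1,0,1,1,2]
Step 11: delete u at [4, 9, 12, 28] -> counters=[1,3,2,1,3,0,2,2,0,0,0,1,2,1,1,1,0,3,1,2,2,1,0,3,1,0,1,1,1]
Step 12: delete a at [3, 4, 6, 26] -> counters=[1,3,2,0,2,0,1,2,0,0,0,1,2,1,1,1,0,3,1,2,2,1,0,3,1,0,0,1,1]
Step 13: insert hz at [12, 14, 19, 23] -> counters=[1,3,2,0,2,0,1,2,0,0,0,1,3,1,2,1,0,3,1,3,2,1,0,4,1,0,0,1,1]
Step 14: delete hz at [12, 14, 19, 23] -> counters=[1,3,2,0,2,0,1,2,0,0,0,1,2,1,1,1,0,3,1,2,2,1,0,3,1,0,0,1,1]
Step 15: insert jlt at [4, 7, 23, 28] -> counters=[1,3,2,0,3,0,1,3,0,0,0,1,2,1,1,1,0,3,1,2,2,1,0,4,1,0,0,1,2]
Step 16: insert jeg at [11, 12, 20, 21] -> counters=[1,3,2,0,3,0,1,3,0,0,0,2,3,1,1,1,0,3,1,2,3,2,0,4,1,0,0,1,2]
Step 17: delete ge at [1, 6, 17, 23] -> counters=[1,2,2,0,3,0,0,3,0,0,0,2,3,1,1,1,0,2,1,2,3,2,0,3,1,0,0,1,2]
Step 18: insert nm at [2, 4, 15, 17] -> counters=[1,2,3,0,4,0,0,3,0,0,0,2,3,1,1,2,0,3,1,2,3,2,0,3,1,0,0,1,2]
Step 19: delete bws at [1, 18, 20, 24] -> counters=[1,1,3,0,4,0,0,3,0,0,0,2,3,1,1,2,0,3,0,2,2,2,0,3,0,0,0,1,2]
Step 20: insert yy at [0, 2, 13, 17] -> counters=[2,1,4,0,4,0,0,3,0,0,0,2,3,2,1,2,0,4,0,2,2,2,0,3,0,0,0,1,2]
Step 21: insert nm at [2, 4, 15, 17] -> counters=[2,1,5,0,5,0,0,3,0,0,0,2,3,2,1,3,0,5,0,2,2,2,0,3,0,0,0,1,2]
Step 22: insert hz at [12, 14, 19, 23] -> counters=[2,1,5,0,5,0,0,3,0,0,0,2,4,2,2,3,0,5,0,3,2,2,0,4,0,0,0,1,2]
Step 23: insert jlt at [4, 7, 23, 28] -> counters=[2,1,5,0,6,0,0,4,0,0,0,2,4,2,2,3,0,5,0,3,2,2,0,5,0,0,0,1,3]
Query ky: check counters[6]=0 counters[10]=0 counters[18]=0 counters[24]=0 -> no

Answer: no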